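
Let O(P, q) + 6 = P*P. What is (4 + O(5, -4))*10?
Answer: 230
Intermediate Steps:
O(P, q) = -6 + P² (O(P, q) = -6 + P*P = -6 + P²)
(4 + O(5, -4))*10 = (4 + (-6 + 5²))*10 = (4 + (-6 + 25))*10 = (4 + 19)*10 = 23*10 = 230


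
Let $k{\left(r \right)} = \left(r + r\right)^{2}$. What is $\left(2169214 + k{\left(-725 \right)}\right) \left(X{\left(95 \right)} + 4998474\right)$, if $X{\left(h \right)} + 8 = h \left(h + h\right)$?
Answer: $21429121628424$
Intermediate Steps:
$X{\left(h \right)} = -8 + 2 h^{2}$ ($X{\left(h \right)} = -8 + h \left(h + h\right) = -8 + h 2 h = -8 + 2 h^{2}$)
$k{\left(r \right)} = 4 r^{2}$ ($k{\left(r \right)} = \left(2 r\right)^{2} = 4 r^{2}$)
$\left(2169214 + k{\left(-725 \right)}\right) \left(X{\left(95 \right)} + 4998474\right) = \left(2169214 + 4 \left(-725\right)^{2}\right) \left(\left(-8 + 2 \cdot 95^{2}\right) + 4998474\right) = \left(2169214 + 4 \cdot 525625\right) \left(\left(-8 + 2 \cdot 9025\right) + 4998474\right) = \left(2169214 + 2102500\right) \left(\left(-8 + 18050\right) + 4998474\right) = 4271714 \left(18042 + 4998474\right) = 4271714 \cdot 5016516 = 21429121628424$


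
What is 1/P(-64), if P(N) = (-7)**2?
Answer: 1/49 ≈ 0.020408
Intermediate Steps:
P(N) = 49
1/P(-64) = 1/49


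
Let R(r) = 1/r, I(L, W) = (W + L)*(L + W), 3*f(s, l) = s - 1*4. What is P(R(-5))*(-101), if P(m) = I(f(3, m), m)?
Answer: -6464/225 ≈ -28.729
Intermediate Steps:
f(s, l) = -4/3 + s/3 (f(s, l) = (s - 1*4)/3 = (s - 4)/3 = (-4 + s)/3 = -4/3 + s/3)
I(L, W) = (L + W)² (I(L, W) = (L + W)*(L + W) = (L + W)²)
R(r) = 1/r
P(m) = (-⅓ + m)² (P(m) = ((-4/3 + (⅓)*3) + m)² = ((-4/3 + 1) + m)² = (-⅓ + m)²)
P(R(-5))*(-101) = ((-1 + 3/(-5))²/9)*(-101) = ((-1 + 3*(-⅕))²/9)*(-101) = ((-1 - ⅗)²/9)*(-101) = ((-8/5)²/9)*(-101) = ((⅑)*(64/25))*(-101) = (64/225)*(-101) = -6464/225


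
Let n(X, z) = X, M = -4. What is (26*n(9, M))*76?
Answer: 17784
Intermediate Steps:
(26*n(9, M))*76 = (26*9)*76 = 234*76 = 17784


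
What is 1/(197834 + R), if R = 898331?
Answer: 1/1096165 ≈ 9.1227e-7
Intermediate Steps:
1/(197834 + R) = 1/(197834 + 898331) = 1/1096165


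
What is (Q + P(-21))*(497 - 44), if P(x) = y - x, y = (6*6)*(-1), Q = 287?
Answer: 123216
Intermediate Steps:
y = -36 (y = 36*(-1) = -36)
P(x) = -36 - x
(Q + P(-21))*(497 - 44) = (287 + (-36 - 1*(-21)))*(497 - 44) = (287 + (-36 + 21))*453 = (287 - 15)*453 = 272*453 = 123216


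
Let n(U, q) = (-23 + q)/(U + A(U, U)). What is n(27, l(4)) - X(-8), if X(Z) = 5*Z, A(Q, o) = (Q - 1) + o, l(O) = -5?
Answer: 793/20 ≈ 39.650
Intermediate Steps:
A(Q, o) = -1 + Q + o (A(Q, o) = (-1 + Q) + o = -1 + Q + o)
n(U, q) = (-23 + q)/(-1 + 3*U) (n(U, q) = (-23 + q)/(U + (-1 + U + U)) = (-23 + q)/(U + (-1 + 2*U)) = (-23 + q)/(-1 + 3*U))
n(27, l(4)) - X(-8) = (-23 - 5)/(-1 + 3*27) - 5*(-8) = -28/(-1 + 81) - 1*(-40) = -28/80 + 40 = (1/80)*(-28) + 40 = -7/20 + 40 = 793/20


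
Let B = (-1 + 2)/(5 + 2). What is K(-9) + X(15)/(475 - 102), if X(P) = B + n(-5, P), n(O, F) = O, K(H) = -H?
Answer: 23465/2611 ≈ 8.9870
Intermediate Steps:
B = ⅐ (B = 1/7 = 1*(⅐) = ⅐ ≈ 0.14286)
X(P) = -34/7 (X(P) = ⅐ - 5 = -34/7)
K(-9) + X(15)/(475 - 102) = -1*(-9) - 34/7/(475 - 102) = 9 - 34/7/373 = 9 + (1/373)*(-34/7) = 9 - 34/2611 = 23465/2611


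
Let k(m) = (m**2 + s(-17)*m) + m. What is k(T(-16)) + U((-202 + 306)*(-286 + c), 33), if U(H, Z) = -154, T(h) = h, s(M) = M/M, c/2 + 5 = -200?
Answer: 70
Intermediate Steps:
c = -410 (c = -10 + 2*(-200) = -10 - 400 = -410)
s(M) = 1
k(m) = m**2 + 2*m (k(m) = (m**2 + 1*m) + m = (m**2 + m) + m = (m + m**2) + m = m**2 + 2*m)
k(T(-16)) + U((-202 + 306)*(-286 + c), 33) = -16*(2 - 16) - 154 = -16*(-14) - 154 = 224 - 154 = 70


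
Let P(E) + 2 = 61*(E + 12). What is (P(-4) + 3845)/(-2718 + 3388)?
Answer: 4331/670 ≈ 6.4642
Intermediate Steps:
P(E) = 730 + 61*E (P(E) = -2 + 61*(E + 12) = -2 + 61*(12 + E) = -2 + (732 + 61*E) = 730 + 61*E)
(P(-4) + 3845)/(-2718 + 3388) = ((730 + 61*(-4)) + 3845)/(-2718 + 3388) = ((730 - 244) + 3845)/670 = (486 + 3845)*(1/670) = 4331*(1/670) = 4331/670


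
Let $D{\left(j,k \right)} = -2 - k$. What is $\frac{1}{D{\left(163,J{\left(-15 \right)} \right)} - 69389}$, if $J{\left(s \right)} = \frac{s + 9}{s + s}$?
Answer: $- \frac{5}{346956} \approx -1.4411 \cdot 10^{-5}$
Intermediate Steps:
$J{\left(s \right)} = \frac{9 + s}{2 s}$
$\frac{1}{D{\left(163,J{\left(-15 \right)} \right)} - 69389} = \frac{1}{\left(-2 - \frac{9 - 15}{2 \left(-15\right)}\right) - 69389} = \frac{1}{\left(-2 - \frac{1}{2} \left(- \frac{1}{15}\right) \left(-6\right)\right) - 69389} = \frac{1}{\left(-2 - \frac{1}{5}\right) - 69389} = \frac{1}{- \frac{11}{5} - 69389} = \frac{1}{- \frac{346956}{5}} = - \frac{5}{346956}$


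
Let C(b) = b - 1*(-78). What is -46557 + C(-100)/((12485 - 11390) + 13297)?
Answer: -335024183/7196 ≈ -46557.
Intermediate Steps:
C(b) = 78 + b (C(b) = b + 78 = 78 + b)
-46557 + C(-100)/((12485 - 11390) + 13297) = -46557 + (78 - 100)/((12485 - 11390) + 13297) = -46557 - 22/(1095 + 13297) = -46557 - 22/14392 = -46557 - 22*1/14392 = -46557 - 11/7196 = -335024183/7196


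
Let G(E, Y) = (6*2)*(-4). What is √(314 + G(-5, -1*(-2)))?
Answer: √266 ≈ 16.310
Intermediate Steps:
G(E, Y) = -48 (G(E, Y) = 12*(-4) = -48)
√(314 + G(-5, -1*(-2))) = √(314 - 48) = √266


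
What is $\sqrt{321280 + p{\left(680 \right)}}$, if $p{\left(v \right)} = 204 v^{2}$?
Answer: $16 \sqrt{369730} \approx 9728.9$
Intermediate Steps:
$\sqrt{321280 + p{\left(680 \right)}} = \sqrt{321280 + 204 \cdot 680^{2}} = \sqrt{321280 + 204 \cdot 462400} = \sqrt{321280 + 94329600} = \sqrt{94650880} = 16 \sqrt{369730}$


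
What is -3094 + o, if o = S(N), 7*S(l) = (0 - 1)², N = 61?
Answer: -21657/7 ≈ -3093.9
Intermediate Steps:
S(l) = ⅐ (S(l) = (0 - 1)²/7 = (⅐)*(-1)² = (⅐)*1 = ⅐)
o = ⅐ ≈ 0.14286
-3094 + o = -3094 + ⅐ = -21657/7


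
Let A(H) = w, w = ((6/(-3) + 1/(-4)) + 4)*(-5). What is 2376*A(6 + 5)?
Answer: -20790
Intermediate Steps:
w = -35/4 (w = ((6*(-⅓) + 1*(-¼)) + 4)*(-5) = ((-2 - ¼) + 4)*(-5) = (-9/4 + 4)*(-5) = (7/4)*(-5) = -35/4 ≈ -8.7500)
A(H) = -35/4
2376*A(6 + 5) = 2376*(-35/4) = -20790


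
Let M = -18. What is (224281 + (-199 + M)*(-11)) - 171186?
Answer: 55482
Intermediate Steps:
(224281 + (-199 + M)*(-11)) - 171186 = (224281 + (-199 - 18)*(-11)) - 171186 = (224281 - 217*(-11)) - 171186 = (224281 + 2387) - 171186 = 226668 - 171186 = 55482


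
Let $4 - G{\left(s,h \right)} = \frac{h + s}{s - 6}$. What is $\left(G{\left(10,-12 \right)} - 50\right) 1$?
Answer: $- \frac{91}{2} \approx -45.5$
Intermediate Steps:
$G{\left(s,h \right)} = 4 - \frac{h + s}{-6 + s}$ ($G{\left(s,h \right)} = 4 - \frac{h + s}{s - 6} = 4 - \frac{h + s}{-6 + s}$)
$\left(G{\left(10,-12 \right)} - 50\right) 1 = \left(\frac{-24 - -12 + 3 \cdot 10}{-6 + 10} - 50\right) 1 = \left(\frac{-24 + 12 + 30}{4} - 50\right) 1 = \left(\frac{1}{4} \cdot 18 - 50\right) 1 = \left(\frac{9}{2} - 50\right) 1 = \left(- \frac{91}{2}\right) 1 = - \frac{91}{2}$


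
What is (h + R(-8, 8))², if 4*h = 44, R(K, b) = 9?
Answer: 400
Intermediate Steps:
h = 11 (h = (¼)*44 = 11)
(h + R(-8, 8))² = (11 + 9)² = 20² = 400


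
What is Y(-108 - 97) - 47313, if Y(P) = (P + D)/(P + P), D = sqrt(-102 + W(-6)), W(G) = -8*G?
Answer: -94625/2 - 3*I*sqrt(6)/410 ≈ -47313.0 - 0.017923*I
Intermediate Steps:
D = 3*I*sqrt(6) (D = sqrt(-102 - 8*(-6)) = sqrt(-102 + 48) = sqrt(-54) = 3*I*sqrt(6) ≈ 7.3485*I)
Y(P) = (P + 3*I*sqrt(6))/(2*P) (Y(P) = (P + 3*I*sqrt(6))/(P + P) = (P + 3*I*sqrt(6))/((2*P)) = (P + 3*I*sqrt(6))*(1/(2*P)) = (P + 3*I*sqrt(6))/(2*P))
Y(-108 - 97) - 47313 = ((-108 - 97) + 3*I*sqrt(6))/(2*(-108 - 97)) - 47313 = (1/2)*(-205 + 3*I*sqrt(6))/(-205) - 47313 = (1/2)*(-1/205)*(-205 + 3*I*sqrt(6)) - 47313 = (1/2 - 3*I*sqrt(6)/410) - 47313 = -94625/2 - 3*I*sqrt(6)/410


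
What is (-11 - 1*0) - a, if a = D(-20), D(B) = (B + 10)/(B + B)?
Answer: -45/4 ≈ -11.250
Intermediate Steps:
D(B) = (10 + B)/(2*B) (D(B) = (10 + B)/((2*B)) = (10 + B)*(1/(2*B)) = (10 + B)/(2*B))
a = ¼ (a = (½)*(10 - 20)/(-20) = (½)*(-1/20)*(-10) = ¼ ≈ 0.25000)
(-11 - 1*0) - a = (-11 - 1*0) - 1*¼ = (-11 + 0) - ¼ = -11 - ¼ = -45/4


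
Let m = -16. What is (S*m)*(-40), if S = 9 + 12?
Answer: 13440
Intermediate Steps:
S = 21
(S*m)*(-40) = (21*(-16))*(-40) = -336*(-40) = 13440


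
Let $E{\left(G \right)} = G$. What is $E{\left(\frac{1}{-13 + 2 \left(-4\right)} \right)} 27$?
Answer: $- \frac{9}{7} \approx -1.2857$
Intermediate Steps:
$E{\left(\frac{1}{-13 + 2 \left(-4\right)} \right)} 27 = \frac{1}{-13 + 2 \left(-4\right)} 27 = \frac{1}{-13 - 8} \cdot 27 = \frac{1}{-21} \cdot 27 = \left(- \frac{1}{21}\right) 27 = - \frac{9}{7}$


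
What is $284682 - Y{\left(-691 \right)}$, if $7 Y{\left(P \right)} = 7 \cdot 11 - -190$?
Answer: $\frac{1992507}{7} \approx 2.8464 \cdot 10^{5}$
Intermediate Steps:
$Y{\left(P \right)} = \frac{267}{7}$ ($Y{\left(P \right)} = \frac{7 \cdot 11 - -190}{7} = \frac{77 + 190}{7} = \frac{1}{7} \cdot 267 = \frac{267}{7}$)
$284682 - Y{\left(-691 \right)} = 284682 - \frac{267}{7} = \frac{1992507}{7}$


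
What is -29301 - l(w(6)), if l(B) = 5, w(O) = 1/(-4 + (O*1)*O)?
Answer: -29306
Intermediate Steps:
w(O) = 1/(-4 + O**2) (w(O) = 1/(-4 + O*O) = 1/(-4 + O**2))
-29301 - l(w(6)) = -29301 - 1*5 = -29301 - 5 = -29306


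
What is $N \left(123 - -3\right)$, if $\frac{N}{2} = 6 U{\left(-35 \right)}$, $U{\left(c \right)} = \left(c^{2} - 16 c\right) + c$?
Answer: $2646000$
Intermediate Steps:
$U{\left(c \right)} = c^{2} - 15 c$
$N = 21000$ ($N = 2 \cdot 6 \left(- 35 \left(-15 - 35\right)\right) = 2 \cdot 6 \left(\left(-35\right) \left(-50\right)\right) = 2 \cdot 6 \cdot 1750 = 2 \cdot 10500 = 21000$)
$N \left(123 - -3\right) = 21000 \left(123 - -3\right) = 21000 \left(123 + 3\right) = 21000 \cdot 126 = 2646000$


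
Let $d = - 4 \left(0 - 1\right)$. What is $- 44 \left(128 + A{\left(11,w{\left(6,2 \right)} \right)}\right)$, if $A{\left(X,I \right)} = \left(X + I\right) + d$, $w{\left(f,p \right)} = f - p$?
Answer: $-6468$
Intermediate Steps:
$d = 4$ ($d = \left(-4\right) \left(-1\right) = 4$)
$A{\left(X,I \right)} = 4 + I + X$ ($A{\left(X,I \right)} = \left(X + I\right) + 4 = \left(I + X\right) + 4 = 4 + I + X$)
$- 44 \left(128 + A{\left(11,w{\left(6,2 \right)} \right)}\right) = - 44 \left(128 + \left(4 + \left(6 - 2\right) + 11\right)\right) = - 44 \left(128 + \left(4 + 4 + 11\right)\right) = - 44 \left(128 + 19\right) = \left(-44\right) 147 = -6468$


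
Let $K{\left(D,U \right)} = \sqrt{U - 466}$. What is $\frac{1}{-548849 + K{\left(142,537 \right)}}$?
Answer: $- \frac{548849}{301235224730} - \frac{\sqrt{71}}{301235224730} \approx -1.822 \cdot 10^{-6}$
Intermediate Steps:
$K{\left(D,U \right)} = \sqrt{-466 + U}$
$\frac{1}{-548849 + K{\left(142,537 \right)}} = \frac{1}{-548849 + \sqrt{-466 + 537}} = \frac{1}{-548849 + \sqrt{71}}$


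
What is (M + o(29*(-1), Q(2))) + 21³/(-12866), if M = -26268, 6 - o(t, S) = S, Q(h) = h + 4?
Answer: -48281907/1838 ≈ -26269.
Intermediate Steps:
Q(h) = 4 + h
o(t, S) = 6 - S
(M + o(29*(-1), Q(2))) + 21³/(-12866) = (-26268 + (6 - (4 + 2))) + 21³/(-12866) = (-26268 + (6 - 1*6)) + 9261*(-1/12866) = (-26268 + (6 - 6)) - 1323/1838 = (-26268 + 0) - 1323/1838 = -26268 - 1323/1838 = -48281907/1838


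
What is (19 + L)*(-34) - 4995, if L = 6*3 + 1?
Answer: -6287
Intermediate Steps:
L = 19 (L = 18 + 1 = 19)
(19 + L)*(-34) - 4995 = (19 + 19)*(-34) - 4995 = 38*(-34) - 4995 = -1292 - 4995 = -6287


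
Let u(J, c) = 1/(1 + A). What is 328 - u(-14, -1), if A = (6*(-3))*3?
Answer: 17385/53 ≈ 328.02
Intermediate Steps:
A = -54 (A = -18*3 = -54)
u(J, c) = -1/53 (u(J, c) = 1/(1 - 54) = 1/(-53) = -1/53)
328 - u(-14, -1) = 328 - 1*(-1/53) = 328 + 1/53 = 17385/53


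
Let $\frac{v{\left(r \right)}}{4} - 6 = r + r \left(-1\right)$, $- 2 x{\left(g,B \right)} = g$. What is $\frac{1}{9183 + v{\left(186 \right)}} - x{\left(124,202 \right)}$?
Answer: $\frac{570835}{9207} \approx 62.0$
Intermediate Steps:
$x{\left(g,B \right)} = - \frac{g}{2}$
$v{\left(r \right)} = 24$ ($v{\left(r \right)} = 24 + 4 \left(r + r \left(-1\right)\right) = 24 + 4 \left(r - r\right) = 24 + 4 \cdot 0 = 24 + 0 = 24$)
$\frac{1}{9183 + v{\left(186 \right)}} - x{\left(124,202 \right)} = \frac{1}{9183 + 24} - \left(- \frac{1}{2}\right) 124 = \frac{1}{9207} - -62 = \frac{1}{9207} + 62 = \frac{570835}{9207}$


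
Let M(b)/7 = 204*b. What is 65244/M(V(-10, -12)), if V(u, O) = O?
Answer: -5437/1428 ≈ -3.8074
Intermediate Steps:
M(b) = 1428*b (M(b) = 7*(204*b) = 1428*b)
65244/M(V(-10, -12)) = 65244/((1428*(-12))) = 65244/(-17136) = 65244*(-1/17136) = -5437/1428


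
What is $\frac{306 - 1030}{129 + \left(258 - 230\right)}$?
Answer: $- \frac{724}{157} \approx -4.6115$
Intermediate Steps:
$\frac{306 - 1030}{129 + \left(258 - 230\right)} = \frac{1}{129 + 28} \left(-724\right) = \frac{1}{157} \left(-724\right) = - \frac{724}{157}$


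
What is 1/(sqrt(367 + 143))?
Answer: sqrt(510)/510 ≈ 0.044281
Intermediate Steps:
1/(sqrt(367 + 143)) = 1/(sqrt(510)) = sqrt(510)/510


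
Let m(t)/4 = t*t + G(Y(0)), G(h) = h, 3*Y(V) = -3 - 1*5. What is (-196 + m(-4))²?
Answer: 183184/9 ≈ 20354.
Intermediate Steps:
Y(V) = -8/3 (Y(V) = (-3 - 1*5)/3 = (-3 - 5)/3 = (⅓)*(-8) = -8/3)
m(t) = -32/3 + 4*t² (m(t) = 4*(t*t - 8/3) = 4*(t² - 8/3) = 4*(-8/3 + t²) = -32/3 + 4*t²)
(-196 + m(-4))² = (-196 + (-32/3 + 4*(-4)²))² = (-196 + (-32/3 + 4*16))² = (-196 + (-32/3 + 64))² = (-196 + 160/3)² = (-428/3)² = 183184/9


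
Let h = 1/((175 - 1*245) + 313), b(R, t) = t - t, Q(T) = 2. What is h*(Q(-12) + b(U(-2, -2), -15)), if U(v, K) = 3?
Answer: 2/243 ≈ 0.0082304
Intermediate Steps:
b(R, t) = 0
h = 1/243 (h = 1/((175 - 245) + 313) = 1/(-70 + 313) = 1/243 ≈ 0.0041152)
h*(Q(-12) + b(U(-2, -2), -15)) = (2 + 0)/243 = (1/243)*2 = 2/243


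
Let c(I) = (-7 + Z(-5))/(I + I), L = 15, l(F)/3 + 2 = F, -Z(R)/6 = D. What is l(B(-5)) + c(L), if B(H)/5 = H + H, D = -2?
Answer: -935/6 ≈ -155.83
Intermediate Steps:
B(H) = 10*H (B(H) = 5*(H + H) = 5*(2*H) = 10*H)
Z(R) = 12 (Z(R) = -6*(-2) = 12)
l(F) = -6 + 3*F
c(I) = 5/(2*I) (c(I) = (-7 + 12)/(I + I) = 5/((2*I)) = 5*(1/(2*I)) = 5/(2*I))
l(B(-5)) + c(L) = (-6 + 3*(10*(-5))) + (5/2)/15 = (-6 + 3*(-50)) + (5/2)*(1/15) = (-6 - 150) + ⅙ = -156 + ⅙ = -935/6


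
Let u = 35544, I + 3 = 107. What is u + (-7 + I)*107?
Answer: 45923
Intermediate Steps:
I = 104 (I = -3 + 107 = 104)
u + (-7 + I)*107 = 35544 + (-7 + 104)*107 = 35544 + 97*107 = 35544 + 10379 = 45923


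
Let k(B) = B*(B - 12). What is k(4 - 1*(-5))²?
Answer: 729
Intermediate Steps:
k(B) = B*(-12 + B)
k(4 - 1*(-5))² = ((4 - 1*(-5))*(-12 + (4 - 1*(-5))))² = ((4 + 5)*(-12 + (4 + 5)))² = (9*(-12 + 9))² = (9*(-3))² = (-27)² = 729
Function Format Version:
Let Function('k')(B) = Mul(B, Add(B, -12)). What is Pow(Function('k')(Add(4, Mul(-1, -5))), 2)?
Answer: 729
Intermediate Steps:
Function('k')(B) = Mul(B, Add(-12, B))
Pow(Function('k')(Add(4, Mul(-1, -5))), 2) = Pow(Mul(Add(4, Mul(-1, -5)), Add(-12, Add(4, Mul(-1, -5)))), 2) = Pow(Mul(Add(4, 5), Add(-12, Add(4, 5))), 2) = Pow(Mul(9, Add(-12, 9)), 2) = Pow(Mul(9, -3), 2) = Pow(-27, 2) = 729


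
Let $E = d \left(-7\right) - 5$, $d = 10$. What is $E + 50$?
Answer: $-25$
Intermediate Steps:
$E = -75$ ($E = 10 \left(-7\right) - 5 = -70 - 5 = -75$)
$E + 50 = -75 + 50 = -25$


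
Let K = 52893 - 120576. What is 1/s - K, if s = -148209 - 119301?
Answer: 18105879329/267510 ≈ 67683.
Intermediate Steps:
s = -267510
K = -67683
1/s - K = 1/(-267510) - 1*(-67683) = -1/267510 + 67683 = 18105879329/267510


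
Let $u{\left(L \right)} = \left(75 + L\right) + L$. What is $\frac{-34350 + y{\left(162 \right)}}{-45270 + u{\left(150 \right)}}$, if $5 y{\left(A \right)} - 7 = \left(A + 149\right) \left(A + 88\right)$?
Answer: $\frac{31331}{74825} \approx 0.41872$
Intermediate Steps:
$u{\left(L \right)} = 75 + 2 L$
$y{\left(A \right)} = \frac{7}{5} + \frac{\left(88 + A\right) \left(149 + A\right)}{5}$ ($y{\left(A \right)} = \frac{7}{5} + \frac{\left(A + 149\right) \left(A + 88\right)}{5} = \frac{7}{5} + \frac{\left(149 + A\right) \left(88 + A\right)}{5} = \frac{7}{5} + \frac{\left(88 + A\right) \left(149 + A\right)}{5}$)
$\frac{-34350 + y{\left(162 \right)}}{-45270 + u{\left(150 \right)}} = \frac{-34350 + \left(\frac{13119}{5} + \frac{162^{2}}{5} + \frac{237}{5} \cdot 162\right)}{-45270 + \left(75 + 2 \cdot 150\right)} = \frac{-34350 + \left(\frac{13119}{5} + \frac{1}{5} \cdot 26244 + \frac{38394}{5}\right)}{-45270 + \left(75 + 300\right)} = \frac{-34350 + \left(\frac{13119}{5} + \frac{26244}{5} + \frac{38394}{5}\right)}{-45270 + 375} = \frac{-34350 + \frac{77757}{5}}{-44895} = \left(- \frac{93993}{5}\right) \left(- \frac{1}{44895}\right) = \frac{31331}{74825}$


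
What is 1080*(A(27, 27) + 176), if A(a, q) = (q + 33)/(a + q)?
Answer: 191280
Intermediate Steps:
A(a, q) = (33 + q)/(a + q)
1080*(A(27, 27) + 176) = 1080*((33 + 27)/(27 + 27) + 176) = 1080*(60/54 + 176) = 1080*((1/54)*60 + 176) = 1080*(10/9 + 176) = 1080*(1594/9) = 191280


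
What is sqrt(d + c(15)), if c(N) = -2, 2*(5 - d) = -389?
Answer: sqrt(790)/2 ≈ 14.053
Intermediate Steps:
d = 399/2 (d = 5 - 1/2*(-389) = 5 + 389/2 = 399/2 ≈ 199.50)
sqrt(d + c(15)) = sqrt(399/2 - 2) = sqrt(395/2) = sqrt(790)/2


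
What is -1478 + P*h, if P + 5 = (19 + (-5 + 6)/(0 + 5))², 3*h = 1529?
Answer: 13789289/75 ≈ 1.8386e+5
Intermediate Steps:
h = 1529/3 (h = (⅓)*1529 = 1529/3 ≈ 509.67)
P = 9091/25 (P = -5 + (19 + (-5 + 6)/(0 + 5))² = -5 + (19 + 1/5)² = -5 + (19 + 1*(⅕))² = -5 + (19 + ⅕)² = -5 + (96/5)² = -5 + 9216/25 = 9091/25 ≈ 363.64)
-1478 + P*h = -1478 + (9091/25)*(1529/3) = -1478 + 13900139/75 = 13789289/75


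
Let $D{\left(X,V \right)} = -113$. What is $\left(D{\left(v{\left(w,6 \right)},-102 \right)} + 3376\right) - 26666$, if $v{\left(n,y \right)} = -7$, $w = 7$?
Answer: $-23403$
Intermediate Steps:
$\left(D{\left(v{\left(w,6 \right)},-102 \right)} + 3376\right) - 26666 = \left(-113 + 3376\right) - 26666 = 3263 - 26666 = -23403$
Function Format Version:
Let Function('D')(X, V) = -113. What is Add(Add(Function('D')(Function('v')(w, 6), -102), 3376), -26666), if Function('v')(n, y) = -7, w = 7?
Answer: -23403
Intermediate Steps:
Add(Add(Function('D')(Function('v')(w, 6), -102), 3376), -26666) = Add(Add(-113, 3376), -26666) = Add(3263, -26666) = -23403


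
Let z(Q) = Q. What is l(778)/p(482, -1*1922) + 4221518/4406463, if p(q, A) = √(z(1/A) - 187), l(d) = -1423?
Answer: 4221518/4406463 + 44113*I*√1630/17115 ≈ 0.95803 + 104.06*I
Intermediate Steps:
p(q, A) = √(-187 + 1/A) (p(q, A) = √(1/A - 187) = √(-187 + 1/A))
l(778)/p(482, -1*1922) + 4221518/4406463 = -1423/√(-187 + 1/(-1*1922)) + 4221518/4406463 = -1423/√(-187 + 1/(-1922)) + 4221518*(1/4406463) = -1423/√(-187 - 1/1922) + 4221518/4406463 = -1423*(-31*I*√1630/17115) + 4221518/4406463 = -(-44113)*I*√1630/17115 + 4221518/4406463 = 44113*I*√1630/17115 + 4221518/4406463 = 4221518/4406463 + 44113*I*√1630/17115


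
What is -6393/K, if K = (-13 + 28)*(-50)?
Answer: 2131/250 ≈ 8.5240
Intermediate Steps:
K = -750 (K = 15*(-50) = -750)
-6393/K = -6393/(-750) = -6393*(-1/750) = 2131/250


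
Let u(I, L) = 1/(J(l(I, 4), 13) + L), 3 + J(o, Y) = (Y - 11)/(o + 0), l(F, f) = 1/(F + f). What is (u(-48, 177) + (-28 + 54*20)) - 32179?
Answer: -2676921/86 ≈ -31127.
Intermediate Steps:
J(o, Y) = -3 + (-11 + Y)/o (J(o, Y) = -3 + (Y - 11)/(o + 0) = -3 + (-11 + Y)/o)
u(I, L) = 1/(L + (2 - 3/(4 + I))*(4 + I)) (u(I, L) = 1/((-11 + 13 - 3/(I + 4))/(1/(I + 4)) + L) = 1/((-11 + 13 - 3/(4 + I))/(1/(4 + I)) + L) = 1/((4 + I)*(2 - 3/(4 + I)) + L) = 1/((2 - 3/(4 + I))*(4 + I) + L) = 1/(L + (2 - 3/(4 + I))*(4 + I)))
(u(-48, 177) + (-28 + 54*20)) - 32179 = (1/(5 + 177 + 2*(-48)) + (-28 + 54*20)) - 32179 = (1/(5 + 177 - 96) + (-28 + 1080)) - 32179 = (1/86 + 1052) - 32179 = 90473/86 - 32179 = -2676921/86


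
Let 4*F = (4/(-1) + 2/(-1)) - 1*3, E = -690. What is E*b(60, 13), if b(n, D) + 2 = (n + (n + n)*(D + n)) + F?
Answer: -12165735/2 ≈ -6.0829e+6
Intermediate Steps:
F = -9/4 (F = ((4/(-1) + 2/(-1)) - 1*3)/4 = ((4*(-1) + 2*(-1)) - 3)/4 = ((-4 - 2) - 3)/4 = (-6 - 3)/4 = (¼)*(-9) = -9/4 ≈ -2.2500)
b(n, D) = -17/4 + n + 2*n*(D + n) (b(n, D) = -2 + ((n + (n + n)*(D + n)) - 9/4) = -2 + ((n + (2*n)*(D + n)) - 9/4) = -2 + ((n + 2*n*(D + n)) - 9/4) = -2 + (-9/4 + n + 2*n*(D + n)) = -17/4 + n + 2*n*(D + n))
E*b(60, 13) = -690*(-17/4 + 60 + 2*60² + 2*13*60) = -690*(-17/4 + 60 + 2*3600 + 1560) = -690*(-17/4 + 60 + 7200 + 1560) = -690*35263/4 = -12165735/2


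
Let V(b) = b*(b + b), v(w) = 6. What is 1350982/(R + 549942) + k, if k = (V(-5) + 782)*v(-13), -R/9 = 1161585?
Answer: 49441029434/9904323 ≈ 4991.9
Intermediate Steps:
R = -10454265 (R = -9*1161585 = -10454265)
V(b) = 2*b² (V(b) = b*(2*b) = 2*b²)
k = 4992 (k = (2*(-5)² + 782)*6 = (2*25 + 782)*6 = (50 + 782)*6 = 832*6 = 4992)
1350982/(R + 549942) + k = 1350982/(-10454265 + 549942) + 4992 = 1350982/(-9904323) + 4992 = 1350982*(-1/9904323) + 4992 = -1350982/9904323 + 4992 = 49441029434/9904323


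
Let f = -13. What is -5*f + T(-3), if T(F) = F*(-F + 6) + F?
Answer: 35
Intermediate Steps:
T(F) = F + F*(6 - F) (T(F) = F*(6 - F) + F = F + F*(6 - F))
-5*f + T(-3) = -5*(-13) - 3*(7 - 1*(-3)) = 65 - 3*(7 + 3) = 65 - 3*10 = 65 - 30 = 35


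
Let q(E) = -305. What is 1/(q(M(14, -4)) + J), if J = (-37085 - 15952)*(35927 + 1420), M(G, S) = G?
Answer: -1/1980773144 ≈ -5.0485e-10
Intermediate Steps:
J = -1980772839 (J = -53037*37347 = -1980772839)
1/(q(M(14, -4)) + J) = 1/(-305 - 1980772839) = 1/(-1980773144) = -1/1980773144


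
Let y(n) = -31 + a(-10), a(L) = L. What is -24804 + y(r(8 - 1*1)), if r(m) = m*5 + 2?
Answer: -24845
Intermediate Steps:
r(m) = 2 + 5*m (r(m) = 5*m + 2 = 2 + 5*m)
y(n) = -41 (y(n) = -31 - 10 = -41)
-24804 + y(r(8 - 1*1)) = -24804 - 41 = -24845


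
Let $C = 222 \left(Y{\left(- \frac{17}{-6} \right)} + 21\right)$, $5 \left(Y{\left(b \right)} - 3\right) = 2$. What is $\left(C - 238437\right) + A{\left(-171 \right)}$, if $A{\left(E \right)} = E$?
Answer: $- \frac{1165956}{5} \approx -2.3319 \cdot 10^{5}$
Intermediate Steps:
$Y{\left(b \right)} = \frac{17}{5}$ ($Y{\left(b \right)} = 3 + \frac{1}{5} \cdot 2 = 3 + \frac{2}{5} = \frac{17}{5}$)
$C = \frac{27084}{5}$ ($C = 222 \left(\frac{17}{5} + 21\right) = 222 \cdot \frac{122}{5} = \frac{27084}{5} \approx 5416.8$)
$\left(C - 238437\right) + A{\left(-171 \right)} = \left(\frac{27084}{5} - 238437\right) - 171 = - \frac{1165101}{5} - 171 = - \frac{1165956}{5}$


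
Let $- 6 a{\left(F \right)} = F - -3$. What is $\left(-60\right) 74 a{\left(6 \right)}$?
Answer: $6660$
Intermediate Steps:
$a{\left(F \right)} = - \frac{1}{2} - \frac{F}{6}$ ($a{\left(F \right)} = - \frac{F - -3}{6} = - \frac{F + 3}{6} = - \frac{3 + F}{6} = - \frac{1}{2} - \frac{F}{6}$)
$\left(-60\right) 74 a{\left(6 \right)} = \left(-60\right) 74 \left(- \frac{1}{2} - 1\right) = - 4440 \left(- \frac{1}{2} - 1\right) = \left(-4440\right) \left(- \frac{3}{2}\right) = 6660$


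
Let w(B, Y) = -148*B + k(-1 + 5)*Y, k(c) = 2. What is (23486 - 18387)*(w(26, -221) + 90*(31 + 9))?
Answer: -3518310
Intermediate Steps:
w(B, Y) = -148*B + 2*Y
(23486 - 18387)*(w(26, -221) + 90*(31 + 9)) = (23486 - 18387)*((-148*26 + 2*(-221)) + 90*(31 + 9)) = 5099*((-3848 - 442) + 90*40) = 5099*(-4290 + 3600) = 5099*(-690) = -3518310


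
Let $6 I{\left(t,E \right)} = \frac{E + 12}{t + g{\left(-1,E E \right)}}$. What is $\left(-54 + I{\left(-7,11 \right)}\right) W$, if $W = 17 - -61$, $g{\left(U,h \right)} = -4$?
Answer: $- \frac{46631}{11} \approx -4239.2$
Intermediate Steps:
$W = 78$ ($W = 17 + 61 = 78$)
$I{\left(t,E \right)} = \frac{12 + E}{6 \left(-4 + t\right)}$ ($I{\left(t,E \right)} = \frac{\left(E + 12\right) \frac{1}{t - 4}}{6} = \frac{\left(12 + E\right) \frac{1}{-4 + t}}{6} = \frac{\frac{1}{-4 + t} \left(12 + E\right)}{6} = \frac{12 + E}{6 \left(-4 + t\right)}$)
$\left(-54 + I{\left(-7,11 \right)}\right) W = \left(-54 + \frac{12 + 11}{6 \left(-4 - 7\right)}\right) 78 = \left(-54 + \frac{1}{6} \frac{1}{-11} \cdot 23\right) 78 = \left(-54 + \frac{1}{6} \left(- \frac{1}{11}\right) 23\right) 78 = \left(-54 - \frac{23}{66}\right) 78 = \left(- \frac{3587}{66}\right) 78 = - \frac{46631}{11}$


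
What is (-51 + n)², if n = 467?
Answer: 173056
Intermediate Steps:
(-51 + n)² = (-51 + 467)² = 416² = 173056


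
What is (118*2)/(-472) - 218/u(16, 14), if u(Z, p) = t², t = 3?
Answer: -445/18 ≈ -24.722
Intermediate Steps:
u(Z, p) = 9 (u(Z, p) = 3² = 9)
(118*2)/(-472) - 218/u(16, 14) = (118*2)/(-472) - 218/9 = 236*(-1/472) - 218*⅑ = -½ - 218/9 = -445/18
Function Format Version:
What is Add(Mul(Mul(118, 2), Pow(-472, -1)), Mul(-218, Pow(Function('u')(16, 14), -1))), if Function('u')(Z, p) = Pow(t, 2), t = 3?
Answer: Rational(-445, 18) ≈ -24.722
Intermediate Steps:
Function('u')(Z, p) = 9 (Function('u')(Z, p) = Pow(3, 2) = 9)
Add(Mul(Mul(118, 2), Pow(-472, -1)), Mul(-218, Pow(Function('u')(16, 14), -1))) = Add(Mul(Mul(118, 2), Pow(-472, -1)), Mul(-218, Pow(9, -1))) = Add(Mul(236, Rational(-1, 472)), Mul(-218, Rational(1, 9))) = Add(Rational(-1, 2), Rational(-218, 9)) = Rational(-445, 18)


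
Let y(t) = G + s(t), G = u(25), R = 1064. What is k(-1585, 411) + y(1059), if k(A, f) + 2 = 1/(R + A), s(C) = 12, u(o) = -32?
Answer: -11463/521 ≈ -22.002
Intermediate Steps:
k(A, f) = -2 + 1/(1064 + A)
G = -32
y(t) = -20 (y(t) = -32 + 12 = -20)
k(-1585, 411) + y(1059) = (-2127 - 2*(-1585))/(1064 - 1585) - 20 = (-2127 + 3170)/(-521) - 20 = -1/521*1043 - 20 = -1043/521 - 20 = -11463/521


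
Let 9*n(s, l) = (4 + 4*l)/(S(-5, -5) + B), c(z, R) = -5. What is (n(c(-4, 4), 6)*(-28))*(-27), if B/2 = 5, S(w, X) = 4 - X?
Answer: 2352/19 ≈ 123.79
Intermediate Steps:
B = 10 (B = 2*5 = 10)
n(s, l) = 4/171 + 4*l/171 (n(s, l) = ((4 + 4*l)/((4 - 1*(-5)) + 10))/9 = ((4 + 4*l)/((4 + 5) + 10))/9 = ((4 + 4*l)/(9 + 10))/9 = ((4 + 4*l)/19)/9 = ((4 + 4*l)*(1/19))/9 = (4/19 + 4*l/19)/9 = 4/171 + 4*l/171)
(n(c(-4, 4), 6)*(-28))*(-27) = ((4/171 + (4/171)*6)*(-28))*(-27) = ((4/171 + 8/57)*(-28))*(-27) = ((28/171)*(-28))*(-27) = -784/171*(-27) = 2352/19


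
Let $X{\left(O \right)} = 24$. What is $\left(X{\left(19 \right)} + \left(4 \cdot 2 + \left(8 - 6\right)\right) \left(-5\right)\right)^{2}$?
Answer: $676$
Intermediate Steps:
$\left(X{\left(19 \right)} + \left(4 \cdot 2 + \left(8 - 6\right)\right) \left(-5\right)\right)^{2} = \left(24 + \left(4 \cdot 2 + \left(8 - 6\right)\right) \left(-5\right)\right)^{2} = \left(24 + \left(8 + \left(8 - 6\right)\right) \left(-5\right)\right)^{2} = \left(24 + \left(8 + 2\right) \left(-5\right)\right)^{2} = \left(24 + 10 \left(-5\right)\right)^{2} = \left(24 - 50\right)^{2} = \left(-26\right)^{2} = 676$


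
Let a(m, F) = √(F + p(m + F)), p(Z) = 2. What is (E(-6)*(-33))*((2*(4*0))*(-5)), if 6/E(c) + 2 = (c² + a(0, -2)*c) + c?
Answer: 0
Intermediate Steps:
a(m, F) = √(2 + F) (a(m, F) = √(F + 2) = √(2 + F))
E(c) = 6/(-2 + c + c²) (E(c) = 6/(-2 + ((c² + √(2 - 2)*c) + c)) = 6/(-2 + ((c² + √0*c) + c)) = 6/(-2 + ((c² + 0*c) + c)) = 6/(-2 + ((c² + 0) + c)) = 6/(-2 + (c² + c)) = 6/(-2 + (c + c²)) = 6/(-2 + c + c²))
(E(-6)*(-33))*((2*(4*0))*(-5)) = ((6/(-2 - 6 + (-6)²))*(-33))*((2*(4*0))*(-5)) = ((6/(-2 - 6 + 36))*(-33))*((2*0)*(-5)) = ((6/28)*(-33))*(0*(-5)) = ((6*(1/28))*(-33))*0 = ((3/14)*(-33))*0 = -99/14*0 = 0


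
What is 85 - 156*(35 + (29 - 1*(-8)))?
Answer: -11147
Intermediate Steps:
85 - 156*(35 + (29 - 1*(-8))) = 85 - 156*(35 + (29 + 8)) = 85 - 156*(35 + 37) = 85 - 156*72 = 85 - 11232 = -11147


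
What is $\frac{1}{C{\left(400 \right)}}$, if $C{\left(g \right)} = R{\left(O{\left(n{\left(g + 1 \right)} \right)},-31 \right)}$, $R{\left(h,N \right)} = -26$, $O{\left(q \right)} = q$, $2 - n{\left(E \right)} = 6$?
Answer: $- \frac{1}{26} \approx -0.038462$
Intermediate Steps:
$n{\left(E \right)} = -4$ ($n{\left(E \right)} = 2 - 6 = -4$)
$C{\left(g \right)} = -26$
$\frac{1}{C{\left(400 \right)}} = \frac{1}{-26} = - \frac{1}{26}$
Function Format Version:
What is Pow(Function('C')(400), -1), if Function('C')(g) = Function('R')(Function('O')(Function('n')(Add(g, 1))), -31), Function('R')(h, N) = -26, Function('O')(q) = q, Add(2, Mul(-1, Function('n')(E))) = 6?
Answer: Rational(-1, 26) ≈ -0.038462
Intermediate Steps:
Function('n')(E) = -4 (Function('n')(E) = Add(2, Mul(-1, 6)) = Add(2, -6) = -4)
Function('C')(g) = -26
Pow(Function('C')(400), -1) = Pow(-26, -1) = Rational(-1, 26)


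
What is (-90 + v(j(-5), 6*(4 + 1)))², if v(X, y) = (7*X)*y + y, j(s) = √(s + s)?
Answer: -437400 - 25200*I*√10 ≈ -4.374e+5 - 79689.0*I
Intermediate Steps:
j(s) = √2*√s (j(s) = √(2*s) = √2*√s)
v(X, y) = y + 7*X*y (v(X, y) = 7*X*y + y = y + 7*X*y)
(-90 + v(j(-5), 6*(4 + 1)))² = (-90 + (6*(4 + 1))*(1 + 7*(√2*√(-5))))² = (-90 + (6*5)*(1 + 7*(√2*(I*√5))))² = (-90 + 30*(1 + 7*(I*√10)))² = (-90 + 30*(1 + 7*I*√10))² = (-90 + (30 + 210*I*√10))² = (-60 + 210*I*√10)²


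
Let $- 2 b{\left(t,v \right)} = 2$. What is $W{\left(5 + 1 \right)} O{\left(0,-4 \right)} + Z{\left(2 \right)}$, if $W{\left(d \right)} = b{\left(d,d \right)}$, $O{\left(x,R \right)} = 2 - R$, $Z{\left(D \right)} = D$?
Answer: $-4$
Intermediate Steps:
$b{\left(t,v \right)} = -1$ ($b{\left(t,v \right)} = \left(- \frac{1}{2}\right) 2 = -1$)
$W{\left(d \right)} = -1$
$W{\left(5 + 1 \right)} O{\left(0,-4 \right)} + Z{\left(2 \right)} = - (2 - -4) + 2 = - (2 + 4) + 2 = \left(-1\right) 6 + 2 = -6 + 2 = -4$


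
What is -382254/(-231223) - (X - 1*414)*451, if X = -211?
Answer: 65176365379/231223 ≈ 2.8188e+5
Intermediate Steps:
-382254/(-231223) - (X - 1*414)*451 = -382254/(-231223) - (-211 - 1*414)*451 = -382254*(-1/231223) - (-211 - 414)*451 = 382254/231223 - (-625)*451 = 382254/231223 - 1*(-281875) = 382254/231223 + 281875 = 65176365379/231223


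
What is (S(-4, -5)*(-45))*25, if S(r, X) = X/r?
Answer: -5625/4 ≈ -1406.3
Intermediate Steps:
(S(-4, -5)*(-45))*25 = (-5/(-4)*(-45))*25 = (-5*(-¼)*(-45))*25 = ((5/4)*(-45))*25 = -225/4*25 = -5625/4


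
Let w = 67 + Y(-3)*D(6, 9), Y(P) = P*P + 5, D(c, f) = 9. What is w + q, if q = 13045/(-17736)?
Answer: 3410003/17736 ≈ 192.26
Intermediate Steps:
q = -13045/17736 (q = 13045*(-1/17736) = -13045/17736 ≈ -0.73551)
Y(P) = 5 + P² (Y(P) = P² + 5 = 5 + P²)
w = 193 (w = 67 + (5 + (-3)²)*9 = 67 + (5 + 9)*9 = 67 + 14*9 = 67 + 126 = 193)
w + q = 193 - 13045/17736 = 3410003/17736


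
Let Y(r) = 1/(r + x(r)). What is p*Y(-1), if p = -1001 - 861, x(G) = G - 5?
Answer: 266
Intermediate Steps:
x(G) = -5 + G
Y(r) = 1/(-5 + 2*r) (Y(r) = 1/(r + (-5 + r)) = 1/(-5 + 2*r))
p = -1862
p*Y(-1) = -1862/(-5 + 2*(-1)) = -1862/(-5 - 2) = -1862/(-7) = -1862*(-1/7) = 266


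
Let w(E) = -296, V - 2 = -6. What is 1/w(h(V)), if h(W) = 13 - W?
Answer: -1/296 ≈ -0.0033784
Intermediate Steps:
V = -4 (V = 2 - 6 = -4)
1/w(h(V)) = 1/(-296) = -1/296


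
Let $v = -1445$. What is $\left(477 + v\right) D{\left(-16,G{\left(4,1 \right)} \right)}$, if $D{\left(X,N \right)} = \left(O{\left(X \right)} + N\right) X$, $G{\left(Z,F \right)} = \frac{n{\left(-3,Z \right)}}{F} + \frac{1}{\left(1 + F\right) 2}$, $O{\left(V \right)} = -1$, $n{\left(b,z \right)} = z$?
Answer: $50336$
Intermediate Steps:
$G{\left(Z,F \right)} = \frac{1}{2 \left(1 + F\right)} + \frac{Z}{F}$ ($G{\left(Z,F \right)} = \frac{Z}{F} + \frac{1}{\left(1 + F\right) 2} = \frac{Z}{F} + \frac{1}{1 + F} \frac{1}{2} = \frac{Z}{F} + \frac{1}{2 \left(1 + F\right)} = \frac{1}{2 \left(1 + F\right)} + \frac{Z}{F}$)
$D{\left(X,N \right)} = X \left(-1 + N\right)$ ($D{\left(X,N \right)} = \left(-1 + N\right) X = X \left(-1 + N\right)$)
$\left(477 + v\right) D{\left(-16,G{\left(4,1 \right)} \right)} = \left(477 - 1445\right) \left(- 16 \left(-1 + \frac{4 + \frac{1}{2} \cdot 1 + 1 \cdot 4}{1 \left(1 + 1\right)}\right)\right) = - 968 \left(- 16 \left(-1 + 1 \cdot \frac{1}{2} \left(4 + \frac{1}{2} + 4\right)\right)\right) = - 968 \left(- 16 \left(-1 + 1 \cdot \frac{1}{2} \cdot \frac{17}{2}\right)\right) = - 968 \left(- 16 \left(-1 + \frac{17}{4}\right)\right) = - 968 \left(\left(-16\right) \frac{13}{4}\right) = \left(-968\right) \left(-52\right) = 50336$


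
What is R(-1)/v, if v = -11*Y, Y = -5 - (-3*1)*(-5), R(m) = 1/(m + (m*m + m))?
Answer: -1/220 ≈ -0.0045455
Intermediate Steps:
R(m) = 1/(m**2 + 2*m) (R(m) = 1/(m + (m**2 + m)) = 1/(m + (m + m**2)) = 1/(m**2 + 2*m))
Y = -20 (Y = -5 - (-3)*(-5) = -5 - 1*15 = -5 - 15 = -20)
v = 220 (v = -11*(-20) = 220)
R(-1)/v = (1/((-1)*(2 - 1)))/220 = -1/1*(1/220) = -1*1*(1/220) = -1*1/220 = -1/220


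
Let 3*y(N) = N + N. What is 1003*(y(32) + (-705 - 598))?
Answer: -3856535/3 ≈ -1.2855e+6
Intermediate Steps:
y(N) = 2*N/3 (y(N) = (N + N)/3 = (2*N)/3 = 2*N/3)
1003*(y(32) + (-705 - 598)) = 1003*((⅔)*32 + (-705 - 598)) = 1003*(64/3 - 1303) = 1003*(-3845/3) = -3856535/3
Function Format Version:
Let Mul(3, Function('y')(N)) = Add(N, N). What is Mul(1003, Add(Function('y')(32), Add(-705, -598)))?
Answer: Rational(-3856535, 3) ≈ -1.2855e+6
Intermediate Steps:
Function('y')(N) = Mul(Rational(2, 3), N) (Function('y')(N) = Mul(Rational(1, 3), Add(N, N)) = Mul(Rational(1, 3), Mul(2, N)) = Mul(Rational(2, 3), N))
Mul(1003, Add(Function('y')(32), Add(-705, -598))) = Mul(1003, Add(Mul(Rational(2, 3), 32), Add(-705, -598))) = Mul(1003, Add(Rational(64, 3), -1303)) = Mul(1003, Rational(-3845, 3)) = Rational(-3856535, 3)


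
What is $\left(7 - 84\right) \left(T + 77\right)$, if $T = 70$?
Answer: $-11319$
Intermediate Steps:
$\left(7 - 84\right) \left(T + 77\right) = \left(7 - 84\right) \left(70 + 77\right) = \left(-77\right) 147 = -11319$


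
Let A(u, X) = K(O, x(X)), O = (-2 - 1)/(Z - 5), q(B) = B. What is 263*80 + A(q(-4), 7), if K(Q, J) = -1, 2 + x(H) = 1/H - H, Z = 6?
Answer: 21039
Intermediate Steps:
x(H) = -2 + 1/H - H (x(H) = -2 + (1/H - H) = -2 + 1/H - H)
O = -3 (O = (-2 - 1)/(6 - 5) = -3/1 = -3*1 = -3)
A(u, X) = -1
263*80 + A(q(-4), 7) = 263*80 - 1 = 21040 - 1 = 21039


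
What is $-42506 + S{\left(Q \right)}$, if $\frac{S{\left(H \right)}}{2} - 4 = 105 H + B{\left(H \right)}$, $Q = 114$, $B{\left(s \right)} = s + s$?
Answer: $-18102$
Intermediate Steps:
$B{\left(s \right)} = 2 s$
$S{\left(H \right)} = 8 + 214 H$ ($S{\left(H \right)} = 8 + 2 \left(105 H + 2 H\right) = 8 + 2 \cdot 107 H = 8 + 214 H$)
$-42506 + S{\left(Q \right)} = -42506 + \left(8 + 214 \cdot 114\right) = -42506 + \left(8 + 24396\right) = -42506 + 24404 = -18102$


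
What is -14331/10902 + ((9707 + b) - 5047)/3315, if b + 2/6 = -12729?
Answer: -7969361/2125890 ≈ -3.7487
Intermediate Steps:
b = -38188/3 (b = -⅓ - 12729 = -38188/3 ≈ -12729.)
-14331/10902 + ((9707 + b) - 5047)/3315 = -14331/10902 + ((9707 - 38188/3) - 5047)/3315 = -14331*1/10902 + (-9067/3 - 5047)*(1/3315) = -4777/3634 - 24208/3*1/3315 = -4777/3634 - 1424/585 = -7969361/2125890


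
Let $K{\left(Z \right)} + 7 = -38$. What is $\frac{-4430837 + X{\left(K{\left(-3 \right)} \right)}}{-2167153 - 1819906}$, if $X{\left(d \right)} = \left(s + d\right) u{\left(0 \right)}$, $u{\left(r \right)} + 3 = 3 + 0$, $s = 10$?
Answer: $\frac{4430837}{3987059} \approx 1.1113$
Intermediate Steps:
$K{\left(Z \right)} = -45$ ($K{\left(Z \right)} = -7 - 38 = -45$)
$u{\left(r \right)} = 0$ ($u{\left(r \right)} = -3 + \left(3 + 0\right) = -3 + 3 = 0$)
$X{\left(d \right)} = 0$ ($X{\left(d \right)} = \left(10 + d\right) 0 = 0$)
$\frac{-4430837 + X{\left(K{\left(-3 \right)} \right)}}{-2167153 - 1819906} = \frac{-4430837 + 0}{-2167153 - 1819906} = - \frac{4430837}{-3987059} = \left(-4430837\right) \left(- \frac{1}{3987059}\right) = \frac{4430837}{3987059}$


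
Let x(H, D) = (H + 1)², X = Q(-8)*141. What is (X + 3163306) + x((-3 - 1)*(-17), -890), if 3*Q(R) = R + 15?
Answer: 3168396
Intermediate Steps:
Q(R) = 5 + R/3 (Q(R) = (R + 15)/3 = (15 + R)/3 = 5 + R/3)
X = 329 (X = (5 + (⅓)*(-8))*141 = (5 - 8/3)*141 = (7/3)*141 = 329)
x(H, D) = (1 + H)²
(X + 3163306) + x((-3 - 1)*(-17), -890) = (329 + 3163306) + (1 + (-3 - 1)*(-17))² = 3163635 + (1 - 4*(-17))² = 3163635 + (1 + 68)² = 3163635 + 69² = 3163635 + 4761 = 3168396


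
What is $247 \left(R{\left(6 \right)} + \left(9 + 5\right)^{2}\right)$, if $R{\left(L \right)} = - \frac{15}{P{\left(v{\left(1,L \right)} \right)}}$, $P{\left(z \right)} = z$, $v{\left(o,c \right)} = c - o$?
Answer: $47671$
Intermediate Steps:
$R{\left(L \right)} = - \frac{15}{-1 + L}$ ($R{\left(L \right)} = - \frac{15}{L - 1} = - \frac{15}{-1 + L}$)
$247 \left(R{\left(6 \right)} + \left(9 + 5\right)^{2}\right) = 247 \left(- \frac{15}{-1 + 6} + \left(9 + 5\right)^{2}\right) = 247 \left(- \frac{15}{5} + 14^{2}\right) = 247 \left(\left(-15\right) \frac{1}{5} + 196\right) = 247 \left(-3 + 196\right) = 247 \cdot 193 = 47671$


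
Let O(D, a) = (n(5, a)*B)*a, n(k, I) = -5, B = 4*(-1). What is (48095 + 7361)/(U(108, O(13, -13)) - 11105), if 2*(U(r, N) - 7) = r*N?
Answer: -27728/12569 ≈ -2.2061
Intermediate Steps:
B = -4
O(D, a) = 20*a (O(D, a) = (-5*(-4))*a = 20*a)
U(r, N) = 7 + N*r/2 (U(r, N) = 7 + (r*N)/2 = 7 + (N*r)/2 = 7 + N*r/2)
(48095 + 7361)/(U(108, O(13, -13)) - 11105) = (48095 + 7361)/((7 + (1/2)*(20*(-13))*108) - 11105) = 55456/((7 + (1/2)*(-260)*108) - 11105) = 55456/((7 - 14040) - 11105) = 55456/(-14033 - 11105) = 55456/(-25138) = 55456*(-1/25138) = -27728/12569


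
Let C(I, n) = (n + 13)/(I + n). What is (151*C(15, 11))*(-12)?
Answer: -21744/13 ≈ -1672.6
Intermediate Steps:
C(I, n) = (13 + n)/(I + n)
(151*C(15, 11))*(-12) = (151*((13 + 11)/(15 + 11)))*(-12) = (151*(24/26))*(-12) = (151*((1/26)*24))*(-12) = (151*(12/13))*(-12) = (1812/13)*(-12) = -21744/13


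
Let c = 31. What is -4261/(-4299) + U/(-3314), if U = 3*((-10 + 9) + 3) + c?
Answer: 13961891/14246886 ≈ 0.98000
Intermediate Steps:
U = 37 (U = 3*((-10 + 9) + 3) + 31 = 3*(-1 + 3) + 31 = 3*2 + 31 = 6 + 31 = 37)
-4261/(-4299) + U/(-3314) = -4261/(-4299) + 37/(-3314) = -4261*(-1/4299) + 37*(-1/3314) = 4261/4299 - 37/3314 = 13961891/14246886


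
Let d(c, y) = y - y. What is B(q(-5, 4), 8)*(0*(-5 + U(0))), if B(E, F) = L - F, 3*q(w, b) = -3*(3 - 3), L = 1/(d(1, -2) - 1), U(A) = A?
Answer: 0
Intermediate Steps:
d(c, y) = 0
L = -1 (L = 1/(0 - 1) = 1/(-1) = -1)
q(w, b) = 0 (q(w, b) = (-3*(3 - 3))/3 = (-3*0)/3 = (1/3)*0 = 0)
B(E, F) = -1 - F
B(q(-5, 4), 8)*(0*(-5 + U(0))) = (-1 - 1*8)*(0*(-5 + 0)) = (-1 - 8)*(0*(-5)) = -9*0 = 0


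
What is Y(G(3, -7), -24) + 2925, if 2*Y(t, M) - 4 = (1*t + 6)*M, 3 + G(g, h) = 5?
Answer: 2831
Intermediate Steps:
G(g, h) = 2 (G(g, h) = -3 + 5 = 2)
Y(t, M) = 2 + M*(6 + t)/2 (Y(t, M) = 2 + ((1*t + 6)*M)/2 = 2 + ((t + 6)*M)/2 = 2 + ((6 + t)*M)/2 = 2 + (M*(6 + t))/2 = 2 + M*(6 + t)/2)
Y(G(3, -7), -24) + 2925 = (2 + 3*(-24) + (½)*(-24)*2) + 2925 = (2 - 72 - 24) + 2925 = -94 + 2925 = 2831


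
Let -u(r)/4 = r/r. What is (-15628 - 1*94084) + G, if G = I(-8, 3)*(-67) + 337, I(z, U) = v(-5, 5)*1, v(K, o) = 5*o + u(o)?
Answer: -110782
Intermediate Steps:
u(r) = -4 (u(r) = -4*r/r = -4*1 = -4)
v(K, o) = -4 + 5*o (v(K, o) = 5*o - 4 = -4 + 5*o)
I(z, U) = 21 (I(z, U) = (-4 + 5*5)*1 = (-4 + 25)*1 = 21*1 = 21)
G = -1070 (G = 21*(-67) + 337 = -1407 + 337 = -1070)
(-15628 - 1*94084) + G = (-15628 - 1*94084) - 1070 = (-15628 - 94084) - 1070 = -109712 - 1070 = -110782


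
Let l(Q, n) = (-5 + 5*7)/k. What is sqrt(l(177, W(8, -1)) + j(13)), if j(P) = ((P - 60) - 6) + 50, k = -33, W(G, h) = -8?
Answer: I*sqrt(473)/11 ≈ 1.9771*I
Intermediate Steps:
j(P) = -16 + P (j(P) = ((-60 + P) - 6) + 50 = (-66 + P) + 50 = -16 + P)
l(Q, n) = -10/11 (l(Q, n) = (-5 + 5*7)/(-33) = (-5 + 35)*(-1/33) = 30*(-1/33) = -10/11)
sqrt(l(177, W(8, -1)) + j(13)) = sqrt(-10/11 + (-16 + 13)) = sqrt(-10/11 - 3) = sqrt(-43/11) = I*sqrt(473)/11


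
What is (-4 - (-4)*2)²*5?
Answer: 80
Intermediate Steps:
(-4 - (-4)*2)²*5 = (-4 - 1*(-8))²*5 = (-4 + 8)²*5 = 4²*5 = 16*5 = 80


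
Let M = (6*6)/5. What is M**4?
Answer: 1679616/625 ≈ 2687.4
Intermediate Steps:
M = 36/5 (M = 36*(1/5) = 36/5 ≈ 7.2000)
M**4 = (36/5)**4 = 1679616/625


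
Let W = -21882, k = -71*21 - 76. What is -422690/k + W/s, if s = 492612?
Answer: 34697979531/128653834 ≈ 269.70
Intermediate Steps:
k = -1567 (k = -1491 - 76 = -1567)
-422690/k + W/s = -422690/(-1567) - 21882/492612 = -422690*(-1/1567) - 21882*1/492612 = 422690/1567 - 3647/82102 = 34697979531/128653834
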